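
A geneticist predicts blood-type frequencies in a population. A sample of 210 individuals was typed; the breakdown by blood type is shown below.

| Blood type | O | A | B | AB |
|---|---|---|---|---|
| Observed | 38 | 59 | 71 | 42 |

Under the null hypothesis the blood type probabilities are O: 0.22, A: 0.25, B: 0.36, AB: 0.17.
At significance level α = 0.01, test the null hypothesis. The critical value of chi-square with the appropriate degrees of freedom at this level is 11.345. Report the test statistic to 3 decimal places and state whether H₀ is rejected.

3.652; do not reject

Expected counts E_i = n·p_i: 210×0.22 = 46.2, 210×0.25 = 52.5, 210×0.36 = 75.6, 210×0.17 = 35.7.
cat         O        E   (O−E)²/E
O          38     46.2     1.4554
A          59     52.5     0.8048
B          71     75.6     0.2799
AB         42     35.7     1.1118
Sum = 3.652
df = 3. Since 3.652 < 11.345, we do not reject H₀.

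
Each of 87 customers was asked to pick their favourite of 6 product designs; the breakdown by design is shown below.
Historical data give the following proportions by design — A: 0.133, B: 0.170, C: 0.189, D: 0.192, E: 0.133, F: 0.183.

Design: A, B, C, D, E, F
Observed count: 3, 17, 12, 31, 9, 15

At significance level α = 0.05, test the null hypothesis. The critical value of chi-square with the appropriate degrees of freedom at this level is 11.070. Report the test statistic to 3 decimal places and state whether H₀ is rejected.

Expected counts E_i = n·p_i: 87×0.133 = 11.571, 87×0.170 = 14.79, 87×0.189 = 16.443, 87×0.192 = 16.704, 87×0.133 = 11.571, 87×0.183 = 15.921.
χ² = (3−11.571)²/11.571 + (17−14.79)²/14.79 + (12−16.443)²/16.443 + (31−16.704)²/16.704 + (9−11.571)²/11.571 + (15−15.921)²/15.921
   = 6.3488 + 0.3302 + 1.2005 + 12.2351 + 0.5713 + 0.0533
Sum = 20.739
df = 5. Since 20.739 > 11.070, we reject H₀.

20.739; reject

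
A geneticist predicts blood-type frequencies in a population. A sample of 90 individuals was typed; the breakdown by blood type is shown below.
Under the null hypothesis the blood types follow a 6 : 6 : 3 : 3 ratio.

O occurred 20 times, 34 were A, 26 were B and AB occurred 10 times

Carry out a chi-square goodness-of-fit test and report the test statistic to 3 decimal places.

Ratio total = 18. Expected counts: 90×6/18 = 30, 90×6/18 = 30, 90×3/18 = 15, 90×3/18 = 15.
χ² = (20−30)²/30 + (34−30)²/30 + (26−15)²/15 + (10−15)²/15
   = 3.3333 + 0.5333 + 8.0667 + 1.6667
Sum = 13.600

13.600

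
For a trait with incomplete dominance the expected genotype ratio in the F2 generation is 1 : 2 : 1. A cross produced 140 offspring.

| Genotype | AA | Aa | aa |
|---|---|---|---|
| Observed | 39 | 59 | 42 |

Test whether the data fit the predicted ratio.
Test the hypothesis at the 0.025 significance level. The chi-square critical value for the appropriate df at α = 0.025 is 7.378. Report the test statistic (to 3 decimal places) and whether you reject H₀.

Ratio total = 4. Expected counts: 140×1/4 = 35, 140×2/4 = 70, 140×1/4 = 35.
AA: (39 − 35)²/35 = 16/35 = 0.4571
Aa: (59 − 70)²/70 = 121/70 = 1.7286
aa: (42 − 35)²/35 = 49/35 = 1.4000
Sum = 3.586
df = 2. Since 3.586 < 7.378, we do not reject H₀.

3.586; do not reject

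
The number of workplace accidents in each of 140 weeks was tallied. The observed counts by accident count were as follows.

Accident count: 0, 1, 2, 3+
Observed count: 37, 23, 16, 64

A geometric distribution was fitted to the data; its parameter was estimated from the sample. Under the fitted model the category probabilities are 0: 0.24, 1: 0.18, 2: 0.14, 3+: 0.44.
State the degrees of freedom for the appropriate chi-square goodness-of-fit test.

2

There are k = 4 categories and 1 parameter estimated from the data, so df = 4 − 1 − 1 = 2.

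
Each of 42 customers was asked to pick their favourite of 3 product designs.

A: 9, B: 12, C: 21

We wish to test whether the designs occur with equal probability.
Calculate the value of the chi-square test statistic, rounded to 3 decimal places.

5.571

Under H₀ each category has probability 1/3, so each expected count is 42/3 = 14.
cat         O        E   (O−E)²/E
A           9       14     1.7857
B          12       14     0.2857
C          21       14     3.5000
Sum = 5.571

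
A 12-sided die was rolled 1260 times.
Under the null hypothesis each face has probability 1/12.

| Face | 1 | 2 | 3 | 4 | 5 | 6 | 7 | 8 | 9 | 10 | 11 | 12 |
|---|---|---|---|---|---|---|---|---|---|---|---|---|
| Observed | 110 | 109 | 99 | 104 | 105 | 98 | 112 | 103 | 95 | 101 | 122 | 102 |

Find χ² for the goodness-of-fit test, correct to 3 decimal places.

5.657

Expected count for each of the 12 categories: 1260/12 = 105.
1: (110 − 105)²/105 = 25/105 = 0.2381
2: (109 − 105)²/105 = 16/105 = 0.1524
3: (99 − 105)²/105 = 36/105 = 0.3429
4: (104 − 105)²/105 = 1/105 = 0.0095
5: (105 − 105)²/105 = 0/105 = 0.0000
6: (98 − 105)²/105 = 49/105 = 0.4667
7: (112 − 105)²/105 = 49/105 = 0.4667
8: (103 − 105)²/105 = 4/105 = 0.0381
9: (95 − 105)²/105 = 100/105 = 0.9524
10: (101 − 105)²/105 = 16/105 = 0.1524
11: (122 − 105)²/105 = 289/105 = 2.7524
12: (102 − 105)²/105 = 9/105 = 0.0857
Sum = 5.657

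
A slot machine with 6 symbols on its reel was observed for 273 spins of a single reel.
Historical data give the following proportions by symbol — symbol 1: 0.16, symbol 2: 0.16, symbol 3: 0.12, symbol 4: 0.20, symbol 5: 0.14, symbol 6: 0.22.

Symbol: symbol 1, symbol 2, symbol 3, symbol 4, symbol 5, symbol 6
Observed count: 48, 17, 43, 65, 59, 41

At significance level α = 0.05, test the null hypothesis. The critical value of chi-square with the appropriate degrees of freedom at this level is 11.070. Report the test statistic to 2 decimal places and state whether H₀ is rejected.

39.25; reject

Expected counts E_i = n·p_i: 273×0.16 = 43.68, 273×0.16 = 43.68, 273×0.12 = 32.76, 273×0.20 = 54.6, 273×0.14 = 38.22, 273×0.22 = 60.06.
χ² = (48−43.68)²/43.68 + (17−43.68)²/43.68 + (43−32.76)²/32.76 + (65−54.6)²/54.6 + (59−38.22)²/38.22 + (41−60.06)²/60.06
   = 0.427 + 16.296 + 3.201 + 1.981 + 11.298 + 6.049
Sum = 39.25
df = 5. Since 39.25 > 11.070, we reject H₀.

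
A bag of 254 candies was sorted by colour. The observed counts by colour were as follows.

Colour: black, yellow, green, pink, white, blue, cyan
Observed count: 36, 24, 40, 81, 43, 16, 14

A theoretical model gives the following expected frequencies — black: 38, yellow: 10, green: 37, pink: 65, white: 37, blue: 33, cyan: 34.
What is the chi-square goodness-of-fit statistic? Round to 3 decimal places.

45.382

cat         O        E   (O−E)²/E
black      36       38     0.1053
yellow     24       10    19.6000
green      40       37     0.2432
pink       81       65     3.9385
white      43       37     0.9730
blue       16       33     8.7576
cyan       14       34    11.7647
Sum = 45.382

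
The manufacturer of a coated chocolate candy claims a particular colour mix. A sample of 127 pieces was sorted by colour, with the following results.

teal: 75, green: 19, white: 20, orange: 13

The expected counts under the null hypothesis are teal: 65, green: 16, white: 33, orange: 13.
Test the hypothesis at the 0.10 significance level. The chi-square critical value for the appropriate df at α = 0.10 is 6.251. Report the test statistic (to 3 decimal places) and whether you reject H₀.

7.222; reject

χ² = (75−65)²/65 + (19−16)²/16 + (20−33)²/33 + (13−13)²/13
   = 1.5385 + 0.5625 + 5.1212 + 0.0000
Sum = 7.222
df = 3. Since 7.222 > 6.251, we reject H₀.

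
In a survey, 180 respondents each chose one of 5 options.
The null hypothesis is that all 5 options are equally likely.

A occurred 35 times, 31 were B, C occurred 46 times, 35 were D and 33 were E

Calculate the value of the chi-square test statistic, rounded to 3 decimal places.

3.778

Under H₀ each category has probability 1/5, so each expected count is 180/5 = 36.
A: (35 − 36)²/36 = 1/36 = 0.0278
B: (31 − 36)²/36 = 25/36 = 0.6944
C: (46 − 36)²/36 = 100/36 = 2.7778
D: (35 − 36)²/36 = 1/36 = 0.0278
E: (33 − 36)²/36 = 9/36 = 0.2500
Sum = 3.778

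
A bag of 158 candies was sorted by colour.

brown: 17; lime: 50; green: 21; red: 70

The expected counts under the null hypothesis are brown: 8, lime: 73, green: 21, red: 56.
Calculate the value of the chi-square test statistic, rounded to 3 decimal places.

20.872

cat         O        E   (O−E)²/E
brown      17        8    10.1250
lime       50       73     7.2466
green      21       21     0.0000
red        70       56     3.5000
Sum = 20.872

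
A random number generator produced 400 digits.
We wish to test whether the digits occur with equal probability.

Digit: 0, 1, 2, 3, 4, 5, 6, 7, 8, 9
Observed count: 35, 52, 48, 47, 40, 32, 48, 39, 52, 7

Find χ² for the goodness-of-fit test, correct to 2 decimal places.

41.10

Under H₀ each category has probability 1/10, so each expected count is 400/10 = 40.
0: (35 − 40)²/40 = 25/40 = 0.625
1: (52 − 40)²/40 = 144/40 = 3.600
2: (48 − 40)²/40 = 64/40 = 1.600
3: (47 − 40)²/40 = 49/40 = 1.225
4: (40 − 40)²/40 = 0/40 = 0.000
5: (32 − 40)²/40 = 64/40 = 1.600
6: (48 − 40)²/40 = 64/40 = 1.600
7: (39 − 40)²/40 = 1/40 = 0.025
8: (52 − 40)²/40 = 144/40 = 3.600
9: (7 − 40)²/40 = 1089/40 = 27.225
Sum = 41.10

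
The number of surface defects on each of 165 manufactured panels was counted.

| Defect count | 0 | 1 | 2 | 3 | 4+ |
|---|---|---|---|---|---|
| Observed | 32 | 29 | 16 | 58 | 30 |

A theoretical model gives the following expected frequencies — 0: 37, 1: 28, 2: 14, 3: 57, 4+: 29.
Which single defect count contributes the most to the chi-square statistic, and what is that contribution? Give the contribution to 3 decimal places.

0, 0.676

cat         O        E   (O−E)²/E
0          32       37     0.6757
1          29       28     0.0357
2          16       14     0.2857
3          58       57     0.0175
4+         30       29     0.0345
The largest term is for 0: 0.676.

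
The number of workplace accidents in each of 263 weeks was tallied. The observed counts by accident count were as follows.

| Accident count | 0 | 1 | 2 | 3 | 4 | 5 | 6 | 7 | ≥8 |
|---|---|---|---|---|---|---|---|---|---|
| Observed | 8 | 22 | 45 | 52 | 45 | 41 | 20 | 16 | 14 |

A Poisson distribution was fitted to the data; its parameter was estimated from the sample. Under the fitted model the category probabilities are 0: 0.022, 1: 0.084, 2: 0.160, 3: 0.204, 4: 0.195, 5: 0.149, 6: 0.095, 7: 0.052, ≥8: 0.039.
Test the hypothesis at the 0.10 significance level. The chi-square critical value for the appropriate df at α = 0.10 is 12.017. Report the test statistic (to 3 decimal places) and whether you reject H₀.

Expected counts E_i = n·p_i: 263×0.022 = 5.786, 263×0.084 = 22.092, 263×0.160 = 42.08, 263×0.204 = 53.652, 263×0.195 = 51.285, 263×0.149 = 39.187, 263×0.095 = 24.985, 263×0.052 = 13.676, 263×0.039 = 10.257.
χ² = (8−5.786)²/5.786 + (22−22.092)²/22.092 + (45−42.08)²/42.08 + (52−53.652)²/53.652 + (45−51.285)²/51.285 + (41−39.187)²/39.187 + (20−24.985)²/24.985 + (16−13.676)²/13.676 + (14−10.257)²/10.257
   = 0.8472 + 0.0004 + 0.2026 + 0.0509 + 0.7702 + 0.0839 + 0.9946 + 0.3949 + 1.3659
Sum = 4.711
df = 7. Since 4.711 < 12.017, we do not reject H₀.

4.711; do not reject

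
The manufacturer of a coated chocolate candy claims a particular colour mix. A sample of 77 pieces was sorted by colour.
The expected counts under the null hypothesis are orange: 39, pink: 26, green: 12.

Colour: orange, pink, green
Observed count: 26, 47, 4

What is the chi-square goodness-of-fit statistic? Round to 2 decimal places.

orange: (26 − 39)²/39 = 169/39 = 4.333
pink: (47 − 26)²/26 = 441/26 = 16.962
green: (4 − 12)²/12 = 64/12 = 5.333
Sum = 26.63

26.63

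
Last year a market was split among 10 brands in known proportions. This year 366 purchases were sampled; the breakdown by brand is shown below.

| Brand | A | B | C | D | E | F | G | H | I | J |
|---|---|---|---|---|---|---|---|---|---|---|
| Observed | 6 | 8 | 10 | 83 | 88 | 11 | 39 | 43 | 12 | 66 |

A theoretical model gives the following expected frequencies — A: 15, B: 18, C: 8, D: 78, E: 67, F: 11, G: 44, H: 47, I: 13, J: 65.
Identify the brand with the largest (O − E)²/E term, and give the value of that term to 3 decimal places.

cat         O        E   (O−E)²/E
A           6       15     5.4000
B           8       18     5.5556
C          10        8     0.5000
D          83       78     0.3205
E          88       67     6.5821
F          11       11     0.0000
G          39       44     0.5682
H          43       47     0.3404
I          12       13     0.0769
J          66       65     0.0154
The largest term is for E: 6.582.

E, 6.582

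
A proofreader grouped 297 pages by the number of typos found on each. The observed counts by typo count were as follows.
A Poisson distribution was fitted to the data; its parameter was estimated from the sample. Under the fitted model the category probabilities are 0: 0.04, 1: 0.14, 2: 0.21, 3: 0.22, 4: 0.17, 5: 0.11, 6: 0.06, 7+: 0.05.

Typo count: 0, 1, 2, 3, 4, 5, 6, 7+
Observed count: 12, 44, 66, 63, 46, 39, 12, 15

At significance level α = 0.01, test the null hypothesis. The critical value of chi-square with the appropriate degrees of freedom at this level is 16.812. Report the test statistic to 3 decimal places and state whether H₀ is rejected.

Expected counts E_i = n·p_i: 297×0.04 = 11.88, 297×0.14 = 41.58, 297×0.21 = 62.37, 297×0.22 = 65.34, 297×0.17 = 50.49, 297×0.11 = 32.67, 297×0.06 = 17.82, 297×0.05 = 14.85.
0: (12 − 11.88)²/11.88 = 0.0144/11.88 = 0.0012
1: (44 − 41.58)²/41.58 = 5.8564/41.58 = 0.1408
2: (66 − 62.37)²/62.37 = 13.1769/62.37 = 0.2113
3: (63 − 65.34)²/65.34 = 5.4756/65.34 = 0.0838
4: (46 − 50.49)²/50.49 = 20.1601/50.49 = 0.3993
5: (39 − 32.67)²/32.67 = 40.0689/32.67 = 1.2265
6: (12 − 17.82)²/17.82 = 33.8724/17.82 = 1.9008
7+: (15 − 14.85)²/14.85 = 0.0225/14.85 = 0.0015
Sum = 3.965
df = 6. Since 3.965 < 16.812, we do not reject H₀.

3.965; do not reject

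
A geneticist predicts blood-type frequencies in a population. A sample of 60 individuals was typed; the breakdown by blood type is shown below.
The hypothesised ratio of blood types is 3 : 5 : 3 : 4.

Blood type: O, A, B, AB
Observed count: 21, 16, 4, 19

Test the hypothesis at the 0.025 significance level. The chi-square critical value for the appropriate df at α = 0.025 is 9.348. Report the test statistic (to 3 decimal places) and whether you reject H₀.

13.446; reject

Ratio total = 15. Expected counts: 60×3/15 = 12, 60×5/15 = 20, 60×3/15 = 12, 60×4/15 = 16.
O: (21 − 12)²/12 = 81/12 = 6.7500
A: (16 − 20)²/20 = 16/20 = 0.8000
B: (4 − 12)²/12 = 64/12 = 5.3333
AB: (19 − 16)²/16 = 9/16 = 0.5625
Sum = 13.446
df = 3. Since 13.446 > 9.348, we reject H₀.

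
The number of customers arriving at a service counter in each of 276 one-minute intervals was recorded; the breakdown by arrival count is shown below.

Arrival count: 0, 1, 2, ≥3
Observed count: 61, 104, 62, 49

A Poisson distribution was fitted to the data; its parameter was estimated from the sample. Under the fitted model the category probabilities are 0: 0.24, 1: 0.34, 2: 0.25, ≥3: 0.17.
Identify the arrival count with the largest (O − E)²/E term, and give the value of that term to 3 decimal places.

1, 1.100

Expected counts E_i = n·p_i: 276×0.24 = 66.24, 276×0.34 = 93.84, 276×0.25 = 69, 276×0.17 = 46.92.
0: (61 − 66.24)²/66.24 = 27.4576/66.24 = 0.4145
1: (104 − 93.84)²/93.84 = 103.2256/93.84 = 1.1000
2: (62 − 69)²/69 = 49/69 = 0.7101
≥3: (49 − 46.92)²/46.92 = 4.3264/46.92 = 0.0922
The largest term is for 1: 1.100.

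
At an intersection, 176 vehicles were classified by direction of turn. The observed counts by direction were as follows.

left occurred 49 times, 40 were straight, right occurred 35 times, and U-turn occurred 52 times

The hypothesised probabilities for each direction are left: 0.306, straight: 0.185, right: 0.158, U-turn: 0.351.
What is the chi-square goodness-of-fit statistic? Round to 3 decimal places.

Expected counts E_i = n·p_i: 176×0.306 = 53.856, 176×0.185 = 32.56, 176×0.158 = 27.808, 176×0.351 = 61.776.
left: (49 − 53.856)²/53.856 = 23.580736/53.856 = 0.4378
straight: (40 − 32.56)²/32.56 = 55.3536/32.56 = 1.7000
right: (35 − 27.808)²/27.808 = 51.724864/27.808 = 1.8601
U-turn: (52 − 61.776)²/61.776 = 95.570176/61.776 = 1.5470
Sum = 5.545

5.545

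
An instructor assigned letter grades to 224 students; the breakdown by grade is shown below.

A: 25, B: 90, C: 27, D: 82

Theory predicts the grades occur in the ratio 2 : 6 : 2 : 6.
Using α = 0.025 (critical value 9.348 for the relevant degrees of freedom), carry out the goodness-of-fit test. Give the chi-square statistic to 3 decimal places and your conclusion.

Ratio total = 16. Expected counts: 224×2/16 = 28, 224×6/16 = 84, 224×2/16 = 28, 224×6/16 = 84.
A: (25 − 28)²/28 = 9/28 = 0.3214
B: (90 − 84)²/84 = 36/84 = 0.4286
C: (27 − 28)²/28 = 1/28 = 0.0357
D: (82 − 84)²/84 = 4/84 = 0.0476
Sum = 0.833
df = 3. Since 0.833 < 9.348, we do not reject H₀.

0.833; do not reject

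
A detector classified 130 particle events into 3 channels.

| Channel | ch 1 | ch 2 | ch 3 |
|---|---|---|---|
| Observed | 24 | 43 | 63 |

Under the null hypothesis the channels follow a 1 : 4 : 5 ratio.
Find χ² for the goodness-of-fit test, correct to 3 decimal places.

Ratio total = 10. Expected counts: 130×1/10 = 13, 130×4/10 = 52, 130×5/10 = 65.
χ² = (24−13)²/13 + (43−52)²/52 + (63−65)²/65
   = 9.3077 + 1.5577 + 0.0615
Sum = 10.927

10.927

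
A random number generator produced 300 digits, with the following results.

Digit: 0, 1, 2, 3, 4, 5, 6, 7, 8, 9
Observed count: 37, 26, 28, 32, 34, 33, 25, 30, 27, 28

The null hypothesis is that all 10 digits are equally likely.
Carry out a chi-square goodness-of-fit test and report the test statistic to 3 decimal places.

4.533

Expected count for each of the 10 categories: 300/10 = 30.
χ² = (37−30)²/30 + (26−30)²/30 + (28−30)²/30 + (32−30)²/30 + (34−30)²/30 + (33−30)²/30 + (25−30)²/30 + (30−30)²/30 + (27−30)²/30 + (28−30)²/30
   = 1.6333 + 0.5333 + 0.1333 + 0.1333 + 0.5333 + 0.3000 + 0.8333 + 0.0000 + 0.3000 + 0.1333
Sum = 4.533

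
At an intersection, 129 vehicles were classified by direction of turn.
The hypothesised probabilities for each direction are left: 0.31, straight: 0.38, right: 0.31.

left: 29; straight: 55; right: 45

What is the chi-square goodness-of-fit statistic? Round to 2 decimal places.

Expected counts E_i = n·p_i: 129×0.31 = 39.99, 129×0.38 = 49.02, 129×0.31 = 39.99.
χ² = (29−39.99)²/39.99 + (55−49.02)²/49.02 + (45−39.99)²/39.99
   = 3.020 + 0.730 + 0.628
Sum = 4.38

4.38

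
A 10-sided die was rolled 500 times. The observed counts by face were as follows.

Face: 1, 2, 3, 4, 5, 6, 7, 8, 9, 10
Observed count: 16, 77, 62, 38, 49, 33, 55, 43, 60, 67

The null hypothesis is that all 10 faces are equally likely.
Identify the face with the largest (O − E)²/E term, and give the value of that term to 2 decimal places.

1, 23.12

Expected count for each of the 10 categories: 500/10 = 50.
χ² = (16−50)²/50 + (77−50)²/50 + (62−50)²/50 + (38−50)²/50 + (49−50)²/50 + (33−50)²/50 + (55−50)²/50 + (43−50)²/50 + (60−50)²/50 + (67−50)²/50
   = 23.120 + 14.580 + 2.880 + 2.880 + 0.020 + 5.780 + 0.500 + 0.980 + 2.000 + 5.780
The largest term is for 1: 23.12.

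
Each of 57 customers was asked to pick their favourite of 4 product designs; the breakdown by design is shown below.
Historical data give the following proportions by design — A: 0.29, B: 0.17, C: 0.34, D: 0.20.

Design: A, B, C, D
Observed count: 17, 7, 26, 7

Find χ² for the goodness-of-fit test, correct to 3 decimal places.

4.720

Expected counts E_i = n·p_i: 57×0.29 = 16.53, 57×0.17 = 9.69, 57×0.34 = 19.38, 57×0.20 = 11.4.
cat         O        E   (O−E)²/E
A          17    16.53     0.0134
B           7     9.69     0.7468
C          26    19.38     2.2613
D           7     11.4     1.6982
Sum = 4.720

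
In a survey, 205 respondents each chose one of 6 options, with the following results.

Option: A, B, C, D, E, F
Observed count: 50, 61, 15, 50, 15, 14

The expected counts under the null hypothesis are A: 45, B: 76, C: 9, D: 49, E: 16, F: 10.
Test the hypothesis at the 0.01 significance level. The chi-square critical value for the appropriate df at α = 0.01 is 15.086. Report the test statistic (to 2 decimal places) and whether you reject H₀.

cat         O        E   (O−E)²/E
A          50       45      0.556
B          61       76      2.961
C          15        9      4.000
D          50       49      0.020
E          15       16      0.063
F          14       10      1.600
Sum = 9.20
df = 5. Since 9.20 < 15.086, we do not reject H₀.

9.20; do not reject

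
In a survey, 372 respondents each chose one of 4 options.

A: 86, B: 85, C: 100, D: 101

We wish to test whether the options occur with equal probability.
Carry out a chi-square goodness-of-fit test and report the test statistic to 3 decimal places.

Under H₀ each category has probability 1/4, so each expected count is 372/4 = 93.
A: (86 − 93)²/93 = 49/93 = 0.5269
B: (85 − 93)²/93 = 64/93 = 0.6882
C: (100 − 93)²/93 = 49/93 = 0.5269
D: (101 − 93)²/93 = 64/93 = 0.6882
Sum = 2.430

2.430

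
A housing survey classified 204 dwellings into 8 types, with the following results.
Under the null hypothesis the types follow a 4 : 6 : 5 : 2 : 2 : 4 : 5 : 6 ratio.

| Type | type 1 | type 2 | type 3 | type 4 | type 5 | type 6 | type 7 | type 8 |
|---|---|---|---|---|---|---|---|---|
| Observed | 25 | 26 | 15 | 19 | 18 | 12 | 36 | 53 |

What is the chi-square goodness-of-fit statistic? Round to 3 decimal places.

Ratio total = 34. Expected counts: 204×4/34 = 24, 204×6/34 = 36, 204×5/34 = 30, 204×2/34 = 12, 204×2/34 = 12, 204×4/34 = 24, 204×5/34 = 30, 204×6/34 = 36.
cat         O        E   (O−E)²/E
type 1     25       24     0.0417
type 2     26       36     2.7778
type 3     15       30     7.5000
type 4     19       12     4.0833
type 5     18       12     3.0000
type 6     12       24     6.0000
type 7     36       30     1.2000
type 8     53       36     8.0278
Sum = 32.631

32.631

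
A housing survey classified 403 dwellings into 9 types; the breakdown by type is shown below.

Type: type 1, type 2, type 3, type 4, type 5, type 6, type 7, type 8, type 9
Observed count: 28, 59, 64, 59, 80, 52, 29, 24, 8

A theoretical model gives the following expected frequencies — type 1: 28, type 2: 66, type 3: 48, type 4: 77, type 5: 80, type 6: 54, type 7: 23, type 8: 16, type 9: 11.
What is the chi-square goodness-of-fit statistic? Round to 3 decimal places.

type 1: (28 − 28)²/28 = 0/28 = 0.0000
type 2: (59 − 66)²/66 = 49/66 = 0.7424
type 3: (64 − 48)²/48 = 256/48 = 5.3333
type 4: (59 − 77)²/77 = 324/77 = 4.2078
type 5: (80 − 80)²/80 = 0/80 = 0.0000
type 6: (52 − 54)²/54 = 4/54 = 0.0741
type 7: (29 − 23)²/23 = 36/23 = 1.5652
type 8: (24 − 16)²/16 = 64/16 = 4.0000
type 9: (8 − 11)²/11 = 9/11 = 0.8182
Sum = 16.741

16.741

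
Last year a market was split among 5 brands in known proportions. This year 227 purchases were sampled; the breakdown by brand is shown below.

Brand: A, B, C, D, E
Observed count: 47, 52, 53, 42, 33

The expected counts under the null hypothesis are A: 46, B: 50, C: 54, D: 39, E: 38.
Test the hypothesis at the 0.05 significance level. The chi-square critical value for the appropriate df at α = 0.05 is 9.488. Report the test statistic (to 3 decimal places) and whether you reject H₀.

A: (47 − 46)²/46 = 1/46 = 0.0217
B: (52 − 50)²/50 = 4/50 = 0.0800
C: (53 − 54)²/54 = 1/54 = 0.0185
D: (42 − 39)²/39 = 9/39 = 0.2308
E: (33 − 38)²/38 = 25/38 = 0.6579
Sum = 1.009
df = 4. Since 1.009 < 9.488, we do not reject H₀.

1.009; do not reject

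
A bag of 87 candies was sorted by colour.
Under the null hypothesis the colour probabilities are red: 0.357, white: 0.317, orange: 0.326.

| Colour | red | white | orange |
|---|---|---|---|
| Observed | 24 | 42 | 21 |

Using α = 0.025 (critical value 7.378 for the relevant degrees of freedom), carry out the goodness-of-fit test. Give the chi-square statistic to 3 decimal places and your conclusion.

Expected counts E_i = n·p_i: 87×0.357 = 31.059, 87×0.317 = 27.579, 87×0.326 = 28.362.
χ² = (24−31.059)²/31.059 + (42−27.579)²/27.579 + (21−28.362)²/28.362
   = 1.6043 + 7.5407 + 1.9110
Sum = 11.056
df = 2. Since 11.056 > 7.378, we reject H₀.

11.056; reject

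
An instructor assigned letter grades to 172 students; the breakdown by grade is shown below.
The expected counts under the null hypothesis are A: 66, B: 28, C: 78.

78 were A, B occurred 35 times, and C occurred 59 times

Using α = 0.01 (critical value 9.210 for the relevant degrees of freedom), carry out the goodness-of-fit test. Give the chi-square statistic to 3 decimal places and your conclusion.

χ² = (78−66)²/66 + (35−28)²/28 + (59−78)²/78
   = 2.1818 + 1.7500 + 4.6282
Sum = 8.560
df = 2. Since 8.560 < 9.210, we do not reject H₀.

8.560; do not reject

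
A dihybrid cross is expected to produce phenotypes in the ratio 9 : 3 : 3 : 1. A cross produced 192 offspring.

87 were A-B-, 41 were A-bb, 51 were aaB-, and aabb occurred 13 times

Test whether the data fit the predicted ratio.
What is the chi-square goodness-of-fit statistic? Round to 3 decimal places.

11.111

Ratio total = 16. Expected counts: 192×9/16 = 108, 192×3/16 = 36, 192×3/16 = 36, 192×1/16 = 12.
A-B-: (87 − 108)²/108 = 441/108 = 4.0833
A-bb: (41 − 36)²/36 = 25/36 = 0.6944
aaB-: (51 − 36)²/36 = 225/36 = 6.2500
aabb: (13 − 12)²/12 = 1/12 = 0.0833
Sum = 11.111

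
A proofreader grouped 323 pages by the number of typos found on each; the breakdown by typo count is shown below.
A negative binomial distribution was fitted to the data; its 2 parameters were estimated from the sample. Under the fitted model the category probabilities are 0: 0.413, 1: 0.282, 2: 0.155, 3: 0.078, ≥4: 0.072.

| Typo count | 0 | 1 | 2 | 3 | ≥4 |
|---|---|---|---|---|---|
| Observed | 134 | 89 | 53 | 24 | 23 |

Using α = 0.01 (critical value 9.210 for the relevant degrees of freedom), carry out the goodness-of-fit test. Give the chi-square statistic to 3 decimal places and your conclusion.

0.282; do not reject

Expected counts E_i = n·p_i: 323×0.413 = 133.399, 323×0.282 = 91.086, 323×0.155 = 50.065, 323×0.078 = 25.194, 323×0.072 = 23.256.
χ² = (134−133.399)²/133.399 + (89−91.086)²/91.086 + (53−50.065)²/50.065 + (24−25.194)²/25.194 + (23−23.256)²/23.256
   = 0.0027 + 0.0478 + 0.1721 + 0.0566 + 0.0028
Sum = 0.282
df = 2. Since 0.282 < 9.210, we do not reject H₀.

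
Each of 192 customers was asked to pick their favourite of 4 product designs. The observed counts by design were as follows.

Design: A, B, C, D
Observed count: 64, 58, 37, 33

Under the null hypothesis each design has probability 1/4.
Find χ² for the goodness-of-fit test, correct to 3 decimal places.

Under H₀ each category has probability 1/4, so each expected count is 192/4 = 48.
cat         O        E   (O−E)²/E
A          64       48     5.3333
B          58       48     2.0833
C          37       48     2.5208
D          33       48     4.6875
Sum = 14.625

14.625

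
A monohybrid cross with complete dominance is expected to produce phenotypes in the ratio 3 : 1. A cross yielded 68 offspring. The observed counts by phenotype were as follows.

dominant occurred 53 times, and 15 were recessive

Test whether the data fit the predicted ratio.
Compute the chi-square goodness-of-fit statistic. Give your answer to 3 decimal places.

Ratio total = 4. Expected counts: 68×3/4 = 51, 68×1/4 = 17.
χ² = (53−51)²/51 + (15−17)²/17
   = 0.0784 + 0.2353
Sum = 0.314

0.314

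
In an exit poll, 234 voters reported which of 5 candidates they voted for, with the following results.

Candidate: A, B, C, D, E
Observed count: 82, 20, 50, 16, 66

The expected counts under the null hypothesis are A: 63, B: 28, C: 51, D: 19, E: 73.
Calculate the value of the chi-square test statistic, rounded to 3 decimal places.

9.180

χ² = (82−63)²/63 + (20−28)²/28 + (50−51)²/51 + (16−19)²/19 + (66−73)²/73
   = 5.7302 + 2.2857 + 0.0196 + 0.4737 + 0.6712
Sum = 9.180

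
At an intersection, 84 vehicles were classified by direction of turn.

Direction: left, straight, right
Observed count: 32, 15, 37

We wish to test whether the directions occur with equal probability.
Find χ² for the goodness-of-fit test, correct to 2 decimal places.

9.50

Expected count for each of the 3 categories: 84/3 = 28.
χ² = (32−28)²/28 + (15−28)²/28 + (37−28)²/28
   = 0.571 + 6.036 + 2.893
Sum = 9.50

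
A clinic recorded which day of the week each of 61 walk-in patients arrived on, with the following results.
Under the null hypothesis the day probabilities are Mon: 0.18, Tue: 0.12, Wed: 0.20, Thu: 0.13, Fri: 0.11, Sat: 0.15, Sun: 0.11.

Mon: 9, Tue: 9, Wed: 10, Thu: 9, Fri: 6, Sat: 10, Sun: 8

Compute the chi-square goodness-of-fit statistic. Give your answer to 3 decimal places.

Expected counts E_i = n·p_i: 61×0.18 = 10.98, 61×0.12 = 7.32, 61×0.20 = 12.2, 61×0.13 = 7.93, 61×0.11 = 6.71, 61×0.15 = 9.15, 61×0.11 = 6.71.
cat         O        E   (O−E)²/E
Mon         9    10.98     0.3570
Tue         9     7.32     0.3856
Wed        10     12.2     0.3967
Thu         9     7.93     0.1444
Fri         6     6.71     0.0751
Sat        10     9.15     0.0790
Sun         8     6.71     0.2480
Sum = 1.686

1.686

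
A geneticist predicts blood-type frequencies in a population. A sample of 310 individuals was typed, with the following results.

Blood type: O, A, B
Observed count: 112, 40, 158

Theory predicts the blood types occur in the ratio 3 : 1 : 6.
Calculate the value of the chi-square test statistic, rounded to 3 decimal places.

Ratio total = 10. Expected counts: 310×3/10 = 93, 310×1/10 = 31, 310×6/10 = 186.
χ² = (112−93)²/93 + (40−31)²/31 + (158−186)²/186
   = 3.8817 + 2.6129 + 4.2151
Sum = 10.710

10.710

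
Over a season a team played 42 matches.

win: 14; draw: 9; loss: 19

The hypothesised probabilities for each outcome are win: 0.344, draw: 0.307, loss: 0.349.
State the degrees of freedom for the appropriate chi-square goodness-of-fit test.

2

There are k = 3 categories and no parameters were estimated from the data, so df = 3 − 1 = 2.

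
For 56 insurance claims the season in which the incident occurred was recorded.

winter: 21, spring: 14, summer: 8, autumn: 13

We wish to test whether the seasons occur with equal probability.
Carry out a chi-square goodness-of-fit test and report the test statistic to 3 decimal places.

6.143

Under H₀ each category has probability 1/4, so each expected count is 56/4 = 14.
χ² = (21−14)²/14 + (14−14)²/14 + (8−14)²/14 + (13−14)²/14
   = 3.5000 + 0.0000 + 2.5714 + 0.0714
Sum = 6.143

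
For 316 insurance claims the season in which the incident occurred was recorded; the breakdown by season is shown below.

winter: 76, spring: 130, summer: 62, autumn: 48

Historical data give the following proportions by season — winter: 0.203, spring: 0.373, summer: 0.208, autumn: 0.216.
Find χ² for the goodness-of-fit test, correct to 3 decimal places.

9.661

Expected counts E_i = n·p_i: 316×0.203 = 64.148, 316×0.373 = 117.868, 316×0.208 = 65.728, 316×0.216 = 68.256.
winter: (76 − 64.148)²/64.148 = 140.469904/64.148 = 2.1898
spring: (130 − 117.868)²/117.868 = 147.185424/117.868 = 1.2487
summer: (62 − 65.728)²/65.728 = 13.897984/65.728 = 0.2114
autumn: (48 − 68.256)²/68.256 = 410.305536/68.256 = 6.0113
Sum = 9.661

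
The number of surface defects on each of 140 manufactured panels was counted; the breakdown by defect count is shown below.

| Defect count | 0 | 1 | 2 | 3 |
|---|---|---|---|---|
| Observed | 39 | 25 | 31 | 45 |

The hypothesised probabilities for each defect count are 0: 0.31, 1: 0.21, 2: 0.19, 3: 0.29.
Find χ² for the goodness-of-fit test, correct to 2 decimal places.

Expected counts E_i = n·p_i: 140×0.31 = 43.4, 140×0.21 = 29.4, 140×0.19 = 26.6, 140×0.29 = 40.6.
cat         O        E   (O−E)²/E
0          39     43.4      0.446
1          25     29.4      0.659
2          31     26.6      0.728
3          45     40.6      0.477
Sum = 2.31

2.31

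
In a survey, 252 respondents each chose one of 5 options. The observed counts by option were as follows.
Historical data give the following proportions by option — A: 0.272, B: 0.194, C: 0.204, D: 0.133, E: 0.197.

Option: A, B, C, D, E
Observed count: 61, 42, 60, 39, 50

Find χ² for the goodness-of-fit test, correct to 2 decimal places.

Expected counts E_i = n·p_i: 252×0.272 = 68.544, 252×0.194 = 48.888, 252×0.204 = 51.408, 252×0.133 = 33.516, 252×0.197 = 49.644.
A: (61 − 68.544)²/68.544 = 56.911936/68.544 = 0.830
B: (42 − 48.888)²/48.888 = 47.444544/48.888 = 0.970
C: (60 − 51.408)²/51.408 = 73.822464/51.408 = 1.436
D: (39 − 33.516)²/33.516 = 30.074256/33.516 = 0.897
E: (50 − 49.644)²/49.644 = 0.126736/49.644 = 0.003
Sum = 4.14

4.14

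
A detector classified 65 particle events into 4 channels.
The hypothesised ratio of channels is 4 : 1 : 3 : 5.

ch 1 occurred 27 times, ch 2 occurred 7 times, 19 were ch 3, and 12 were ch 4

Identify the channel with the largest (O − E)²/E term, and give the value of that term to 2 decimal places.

ch 4, 6.76

Ratio total = 13. Expected counts: 65×4/13 = 20, 65×1/13 = 5, 65×3/13 = 15, 65×5/13 = 25.
cat         O        E   (O−E)²/E
ch 1       27       20      2.450
ch 2        7        5      0.800
ch 3       19       15      1.067
ch 4       12       25      6.760
The largest term is for ch 4: 6.76.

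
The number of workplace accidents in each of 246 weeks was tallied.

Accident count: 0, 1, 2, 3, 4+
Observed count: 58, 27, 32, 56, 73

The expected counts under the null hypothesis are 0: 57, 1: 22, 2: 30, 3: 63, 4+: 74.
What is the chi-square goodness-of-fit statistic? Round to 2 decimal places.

0: (58 − 57)²/57 = 1/57 = 0.018
1: (27 − 22)²/22 = 25/22 = 1.136
2: (32 − 30)²/30 = 4/30 = 0.133
3: (56 − 63)²/63 = 49/63 = 0.778
4+: (73 − 74)²/74 = 1/74 = 0.014
Sum = 2.08

2.08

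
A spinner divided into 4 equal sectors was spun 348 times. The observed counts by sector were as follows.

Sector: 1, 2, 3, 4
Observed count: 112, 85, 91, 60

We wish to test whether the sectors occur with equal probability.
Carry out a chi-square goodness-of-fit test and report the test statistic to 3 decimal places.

Under H₀ each category has probability 1/4, so each expected count is 348/4 = 87.
cat         O        E   (O−E)²/E
1         112       87     7.1839
2          85       87     0.0460
3          91       87     0.1839
4          60       87     8.3793
Sum = 15.793

15.793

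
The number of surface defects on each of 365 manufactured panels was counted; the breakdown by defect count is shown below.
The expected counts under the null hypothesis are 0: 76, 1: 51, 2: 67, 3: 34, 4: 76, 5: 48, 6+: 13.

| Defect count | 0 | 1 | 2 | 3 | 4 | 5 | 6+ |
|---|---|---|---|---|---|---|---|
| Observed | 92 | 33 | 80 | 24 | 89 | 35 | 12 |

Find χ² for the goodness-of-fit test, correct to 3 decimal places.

21.006

χ² = (92−76)²/76 + (33−51)²/51 + (80−67)²/67 + (24−34)²/34 + (89−76)²/76 + (35−48)²/48 + (12−13)²/13
   = 3.3684 + 6.3529 + 2.5224 + 2.9412 + 2.2237 + 3.5208 + 0.0769
Sum = 21.006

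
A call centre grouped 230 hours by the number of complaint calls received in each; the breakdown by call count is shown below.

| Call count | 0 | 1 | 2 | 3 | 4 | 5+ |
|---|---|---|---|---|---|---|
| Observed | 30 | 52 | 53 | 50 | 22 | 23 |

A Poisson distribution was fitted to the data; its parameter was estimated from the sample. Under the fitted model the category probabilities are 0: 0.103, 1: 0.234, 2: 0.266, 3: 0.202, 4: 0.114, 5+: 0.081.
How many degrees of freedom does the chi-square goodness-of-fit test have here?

There are k = 6 categories and 1 parameter estimated from the data, so df = 6 − 1 − 1 = 4.

4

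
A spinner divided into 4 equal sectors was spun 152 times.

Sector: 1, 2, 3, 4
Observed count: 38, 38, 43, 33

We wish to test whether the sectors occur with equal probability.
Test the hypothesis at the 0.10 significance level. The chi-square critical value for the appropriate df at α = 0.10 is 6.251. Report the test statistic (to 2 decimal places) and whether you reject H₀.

1.32; do not reject

Under H₀ each category has probability 1/4, so each expected count is 152/4 = 38.
cat         O        E   (O−E)²/E
1          38       38      0.000
2          38       38      0.000
3          43       38      0.658
4          33       38      0.658
Sum = 1.32
df = 3. Since 1.32 < 6.251, we do not reject H₀.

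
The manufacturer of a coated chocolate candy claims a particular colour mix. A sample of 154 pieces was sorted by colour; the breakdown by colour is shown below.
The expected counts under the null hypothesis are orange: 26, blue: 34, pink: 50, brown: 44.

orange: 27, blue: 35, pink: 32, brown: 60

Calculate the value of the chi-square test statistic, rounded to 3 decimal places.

orange: (27 − 26)²/26 = 1/26 = 0.0385
blue: (35 − 34)²/34 = 1/34 = 0.0294
pink: (32 − 50)²/50 = 324/50 = 6.4800
brown: (60 − 44)²/44 = 256/44 = 5.8182
Sum = 12.366

12.366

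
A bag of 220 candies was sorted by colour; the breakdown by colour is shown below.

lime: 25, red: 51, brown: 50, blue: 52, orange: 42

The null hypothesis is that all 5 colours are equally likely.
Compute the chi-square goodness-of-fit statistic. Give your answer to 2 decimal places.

11.68

Under H₀ each category has probability 1/5, so each expected count is 220/5 = 44.
cat         O        E   (O−E)²/E
lime       25       44      8.205
red        51       44      1.114
brown      50       44      0.818
blue       52       44      1.455
orange     42       44      0.091
Sum = 11.68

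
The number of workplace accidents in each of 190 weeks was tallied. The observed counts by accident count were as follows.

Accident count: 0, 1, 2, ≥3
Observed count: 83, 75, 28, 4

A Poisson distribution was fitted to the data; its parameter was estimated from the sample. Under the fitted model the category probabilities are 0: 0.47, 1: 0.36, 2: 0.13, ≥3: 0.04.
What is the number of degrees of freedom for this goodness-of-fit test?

There are k = 4 categories and 1 parameter estimated from the data, so df = 4 − 1 − 1 = 2.

2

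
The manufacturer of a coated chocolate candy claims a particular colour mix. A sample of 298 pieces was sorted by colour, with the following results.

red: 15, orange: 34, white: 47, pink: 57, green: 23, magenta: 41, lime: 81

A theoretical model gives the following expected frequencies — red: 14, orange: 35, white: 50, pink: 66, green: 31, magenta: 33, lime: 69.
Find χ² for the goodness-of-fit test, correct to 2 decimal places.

7.60

χ² = (15−14)²/14 + (34−35)²/35 + (47−50)²/50 + (57−66)²/66 + (23−31)²/31 + (41−33)²/33 + (81−69)²/69
   = 0.071 + 0.029 + 0.180 + 1.227 + 2.065 + 1.939 + 2.087
Sum = 7.60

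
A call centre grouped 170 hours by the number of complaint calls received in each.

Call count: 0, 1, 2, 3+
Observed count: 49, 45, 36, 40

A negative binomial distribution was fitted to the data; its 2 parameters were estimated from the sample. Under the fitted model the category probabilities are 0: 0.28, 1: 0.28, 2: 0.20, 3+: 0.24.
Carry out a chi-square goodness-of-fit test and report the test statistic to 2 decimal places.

Expected counts E_i = n·p_i: 170×0.28 = 47.6, 170×0.28 = 47.6, 170×0.20 = 34, 170×0.24 = 40.8.
0: (49 − 47.6)²/47.6 = 1.96/47.6 = 0.041
1: (45 − 47.6)²/47.6 = 6.76/47.6 = 0.142
2: (36 − 34)²/34 = 4/34 = 0.118
3+: (40 − 40.8)²/40.8 = 0.64/40.8 = 0.016
Sum = 0.32

0.32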